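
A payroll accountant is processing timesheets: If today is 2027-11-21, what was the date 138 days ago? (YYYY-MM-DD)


Start: 2027-11-21
Subtracting 138 days
Days already passed in November: 21
After going back through November: 117 more days to subtract
October 2027: 31 days, 86 remaining
September 2027: 30 days, 56 remaining
August 2027: 31 days, 25 remaining
July 2027 has 31 days, need 25
Result: 2027-07-06

2027-07-06


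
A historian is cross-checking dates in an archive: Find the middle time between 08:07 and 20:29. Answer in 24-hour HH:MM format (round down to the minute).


Start time: 08:07 = 487 minutes from midnight
End time: 20:29 = 1229 minutes from midnight
Sum: 487 + 1229 = 1716
Midpoint: 1716 / 2 = 858 minutes
Convert: 858 / 60 = 14 hours, 18 minutes
Result: 14:18

14:18


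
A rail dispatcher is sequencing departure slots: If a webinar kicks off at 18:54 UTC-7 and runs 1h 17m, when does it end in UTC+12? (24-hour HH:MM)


Start: 18:54 in UTC-7
Step 1 - add duration:
  minutes: 54 + 17 = 71 (carry 1h)
  hours: 18 + 1 + 1 = 20
  end in UTC-7: 20:11
Step 2 - convert UTC-7 -> UTC+12:
  offset difference: 12 - (-7) = 19 hours
  20 + (19) = 39 -> mod 24 = 15
Result: 15:11 in UTC+12

15:11


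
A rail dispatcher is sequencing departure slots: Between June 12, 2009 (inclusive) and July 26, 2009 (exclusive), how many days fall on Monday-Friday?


Start: 2009-06-12 (Friday)
End (exclusive): 2009-07-26 (Sunday)
Total calendar days: 44
Full weeks: 44 // 7 = 6 -> 30 weekdays
Remaining 2 days starting on Friday:
  Fri(w), Sat(-) -> 1 weekdays
Total business days: 30 + 1 = 31

31


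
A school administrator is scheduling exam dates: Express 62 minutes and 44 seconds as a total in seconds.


Minutes: 62
Seconds: 44
Convert minutes to seconds: 62 x 60 = 3720
Add remaining seconds: 3720 + 44 = 3764

3764


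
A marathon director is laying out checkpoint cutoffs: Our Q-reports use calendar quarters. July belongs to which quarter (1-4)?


Month: July (month 7)
Q1: January-March (months 1-3)
Q2: April-June (months 4-6)
Q3: July-September (months 7-9)
Q4: October-December (months 10-12)
Month 7 falls in Q3

3


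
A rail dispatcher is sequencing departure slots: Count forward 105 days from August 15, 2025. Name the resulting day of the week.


Start: 2025-08-15 (Friday)
Step 1 - find target date: add 105 days
  2025-08-15 + 105 days = 2025-11-28
Step 2 - day of week:
  105 mod 7 = 0
  Friday + 0 days -> Friday
Result: Friday (2025-11-28)

Friday


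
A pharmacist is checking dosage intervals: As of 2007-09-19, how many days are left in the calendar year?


Start: September 19, 2007
End: December 31, 2007
Days left in September: 11
October: 31
November: 30
December: 31
Sum of remaining months: 92
Total: 11 + 92 = 103

103


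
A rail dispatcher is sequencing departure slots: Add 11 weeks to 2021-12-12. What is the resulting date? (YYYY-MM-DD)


Start: 2021-12-12
Weeks to add: 11
Convert to days: 11 x 7 = 77 days
Add 77 days to 2021-12-12
Result: 2022-02-27

2022-02-27


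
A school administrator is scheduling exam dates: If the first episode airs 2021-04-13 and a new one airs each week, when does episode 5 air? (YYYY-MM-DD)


First occurrence: 2021-04-13 (occurrence 1)
Each occurrence is 7 days after the previous.
Occurrence 5 is 4 weeks after the first.
4 weeks = 28 days
2021-04-13 + 28 days = 2021-05-11

2021-05-11


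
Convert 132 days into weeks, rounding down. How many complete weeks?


Total days: 132
Days per week: 7
Division: 132 / 7 = 18 remainder 6
Complete weeks: 18
Remaining days: 6

18


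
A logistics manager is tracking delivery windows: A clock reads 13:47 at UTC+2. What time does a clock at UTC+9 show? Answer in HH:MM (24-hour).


Local time: 13:47 at UTC+2 (offset 2h)
Target zone: UTC+9 (offset 9h)
Difference: 9 - (2) = 7 hours
Calculation: 13 + (7) = 20
Result: 20:47

20:47


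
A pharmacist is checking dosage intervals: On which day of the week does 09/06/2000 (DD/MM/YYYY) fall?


Date: 2000-06-09
January 1, 2000 is a Saturday
Day of year: 161
Offset from Jan 1: 160 days
160 mod 7 = 6
Result: Friday

Friday


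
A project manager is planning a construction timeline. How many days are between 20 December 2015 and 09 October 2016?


Start date: 2015-12-20
End date: 2016-10-09
Dec 2015: +12 days
Jan 2016: +31 days
Feb 2016: +29 days
... (8 more months)
Total: 294 days

294


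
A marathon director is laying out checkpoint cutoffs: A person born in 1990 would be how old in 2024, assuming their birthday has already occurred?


Birth year: 1990
Current year: 2024
Age = current year - birth year
Age = 2024 - 1990 = 34

34


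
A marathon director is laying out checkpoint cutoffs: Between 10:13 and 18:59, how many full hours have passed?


Start: 10:13
End: 18:59
Hour difference: 18 - 10 = 8 hours
Minute difference: 59 - 13 = 46 minutes
Total minutes: 526
Complete hours: 526 / 60 = 8 (remainder 46)

8


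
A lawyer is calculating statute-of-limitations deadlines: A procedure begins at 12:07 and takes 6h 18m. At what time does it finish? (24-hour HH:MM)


Start time: 12:07
Adding: 6 hours 18 minutes
Minutes: 7 + 18 = 25
Hours: 12 + 6 + 0 = 18
Result: 18:25

18:25


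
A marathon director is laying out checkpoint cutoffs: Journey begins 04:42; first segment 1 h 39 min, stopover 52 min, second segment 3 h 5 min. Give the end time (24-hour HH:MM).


Depart: 04:42
Leg 1: +99 min -> 06:21
Layover: +52 min -> 07:13
Leg 2: +185 min -> 10:18
Total travel: 336 minutes = 5h 36m
Arrival: 10:18

10:18


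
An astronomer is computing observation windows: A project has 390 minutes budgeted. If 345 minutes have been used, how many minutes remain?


Total budget: 390 minutes
Time used: 345 minutes
Remaining: 390 - 345 = 45 minutes
Percent used: 88.5%
Percent remaining: 11.5%

45


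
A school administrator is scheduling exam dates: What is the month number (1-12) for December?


Calendar month order:
11. November
12. December <--
December is month number 12

12


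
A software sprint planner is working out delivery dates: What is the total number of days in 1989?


Year: 1989
Check leap year rules:
Divisible by 4? No
1989 is not a leap year
Days: 365

365


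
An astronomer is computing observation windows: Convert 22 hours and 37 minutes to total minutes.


Hours: 22
Extra minutes: 37
Minutes per hour: 60
Hours to minutes: 22 x 60 = 1320
Total: 1320 + 37 = 1357

1357


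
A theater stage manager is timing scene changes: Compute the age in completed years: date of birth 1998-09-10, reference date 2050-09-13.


Birth: 1998-09-10
Reference: 2050-09-13
Year difference: 2050 - 1998 = 52
Has birthday (09-10) occurred by 09-13? Yes
Age in full years: 52

52


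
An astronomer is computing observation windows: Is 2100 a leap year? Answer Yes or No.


Year: 2100
Divisible by 4? 2100 / 4 = 525.0 -> Yes
Divisible by 100? 2100 / 100 = 21.0 -> Yes
Divisible by 400? 2100 / 400 = 5.25 -> No
Divisible by 100 but not 400, so NOT a leap year

No


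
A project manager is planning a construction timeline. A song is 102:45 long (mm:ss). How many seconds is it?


Minutes: 102
Extra seconds: 45
Seconds per minute: 60
Minutes to seconds: 102 x 60 = 6120
Total: 6120 + 45 = 6165

6165


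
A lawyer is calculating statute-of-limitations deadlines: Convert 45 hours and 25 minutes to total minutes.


Hours: 45
Minutes: 25
Convert hours to minutes: 45 x 60 = 2700
Add remaining minutes: 2700 + 25 = 2725

2725


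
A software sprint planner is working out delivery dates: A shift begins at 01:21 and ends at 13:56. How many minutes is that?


Start time: 01:21 = 81 minutes from midnight
End time: 13:56 = 836 minutes from midnight
Difference: 836 - 81 = 755 minutes
That is 12 hours and 35 minutes

755


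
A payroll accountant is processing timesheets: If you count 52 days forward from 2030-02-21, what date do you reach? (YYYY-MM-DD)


Start: 2030-02-21
Adding 52 days
Days remaining in February: 7
After February: 45 days still to add
March 2030: 31 days, 14 remaining
April 2030 has 30 days, need 14
Result: 2030-04-14

2030-04-14


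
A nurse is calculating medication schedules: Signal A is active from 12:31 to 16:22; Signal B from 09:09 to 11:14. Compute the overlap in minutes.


Interval A: [751, 982] minutes from midnight
Interval B: [549, 674] minutes from midnight
Overlap start = max(751, 549) = 751
Overlap end = min(982, 674) = 674
End <= start, so the intervals do not overlap: 0 minutes

0


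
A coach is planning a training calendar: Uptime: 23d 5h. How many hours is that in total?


Days: 23
Extra hours: 5
Hours per day: 24
Days to hours: 23 x 24 = 552
Total: 552 + 5 = 557

557


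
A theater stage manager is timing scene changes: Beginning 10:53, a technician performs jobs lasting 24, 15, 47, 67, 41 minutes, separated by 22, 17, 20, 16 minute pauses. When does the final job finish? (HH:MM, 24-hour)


Start: 10:53 = 653 min from midnight
  after task 1 (24 min): 11:17
  after break (22 min): 11:39
  after task 2 (15 min): 11:54
  after break (17 min): 12:11
  after task 3 (47 min): 12:58
  after break (20 min): 13:18
  after task 4 (67 min): 14:25
  after break (16 min): 14:41
  after task 5 (41 min): 15:22
Total elapsed: 269 minutes
End time: 15:22

15:22


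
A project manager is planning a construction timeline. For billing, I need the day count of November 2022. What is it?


Month: November
Year: 2022
November is a 30-day month
Total: 30 days

30


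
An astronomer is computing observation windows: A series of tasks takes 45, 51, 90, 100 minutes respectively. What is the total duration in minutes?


Durations: 45, 51, 90, 100
Running sum: 45
+ 51 = 96
+ 90 = 186
+ 100 = 286
Total duration: 286 minutes
That is 4 hours and 46 minutes

286


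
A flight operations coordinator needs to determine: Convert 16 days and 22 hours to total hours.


Days: 16
Extra hours: 22
Hours per day: 24
Days to hours: 16 x 24 = 384
Total: 384 + 22 = 406

406


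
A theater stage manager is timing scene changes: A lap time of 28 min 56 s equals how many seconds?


Minutes: 28
Seconds: 56
Convert minutes to seconds: 28 x 60 = 1680
Add remaining seconds: 1680 + 56 = 1736

1736


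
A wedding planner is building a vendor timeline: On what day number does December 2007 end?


Month: December
Year: 2007
December is a 31-day month
Total: 31 days

31


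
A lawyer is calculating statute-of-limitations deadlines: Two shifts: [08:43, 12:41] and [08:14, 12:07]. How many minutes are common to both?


Interval A: [523, 761] minutes from midnight
Interval B: [494, 727] minutes from midnight
Overlap start = max(523, 494) = 523
Overlap end = min(761, 727) = 727
Overlap = 727 - 523 = 204 minutes

204


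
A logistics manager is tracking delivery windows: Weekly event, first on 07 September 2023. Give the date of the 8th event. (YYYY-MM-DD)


First occurrence: 2023-09-07 (occurrence 1)
Each occurrence is 7 days after the previous.
Occurrence 8 is 7 weeks after the first.
7 weeks = 49 days
2023-09-07 + 49 days = 2023-10-26

2023-10-26


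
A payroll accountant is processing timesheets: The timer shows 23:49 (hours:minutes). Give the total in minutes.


Hours: 23
Minutes: 49
Convert hours to minutes: 23 x 60 = 1380
Add remaining minutes: 1380 + 49 = 1429

1429


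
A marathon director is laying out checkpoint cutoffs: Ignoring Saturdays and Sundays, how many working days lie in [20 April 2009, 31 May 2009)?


Start: 2009-04-20 (Monday)
End (exclusive): 2009-05-31 (Sunday)
Total calendar days: 41
Full weeks: 41 // 7 = 5 -> 25 weekdays
Remaining 6 days starting on Monday:
  Mon(w), Tue(w), Wed(w), Thu(w), Fri(w), Sat(-) -> 5 weekdays
Total business days: 25 + 5 = 30

30


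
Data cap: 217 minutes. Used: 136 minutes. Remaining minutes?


Total budget: 217 minutes
Time used: 136 minutes
Remaining: 217 - 136 = 81 minutes
Percent used: 62.7%
Percent remaining: 37.3%

81


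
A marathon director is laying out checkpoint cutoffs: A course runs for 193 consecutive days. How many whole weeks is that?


Total days: 193
Days per week: 7
Division: 193 / 7 = 27 remainder 4
Complete weeks: 27
Remaining days: 4

27


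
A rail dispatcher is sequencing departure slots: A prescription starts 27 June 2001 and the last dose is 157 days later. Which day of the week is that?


Start: 2001-06-27 (Wednesday)
Step 1 - find target date: add 157 days
  2001-06-27 + 157 days = 2001-12-01
Step 2 - day of week:
  157 mod 7 = 3
  Wednesday + 3 days -> Saturday
Result: Saturday (2001-12-01)

Saturday


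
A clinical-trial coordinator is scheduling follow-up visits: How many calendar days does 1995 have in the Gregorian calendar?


Year: 1995
Check leap year rules:
Divisible by 4? No
1995 is not a leap year
Days: 365

365


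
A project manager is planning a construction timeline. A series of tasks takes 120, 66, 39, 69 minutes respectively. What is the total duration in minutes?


Durations: 120, 66, 39, 69
Running sum: 120
+ 66 = 186
+ 39 = 225
+ 69 = 294
Total duration: 294 minutes
That is 4 hours and 54 minutes

294


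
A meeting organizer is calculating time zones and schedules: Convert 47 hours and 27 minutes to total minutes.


Hours: 47
Extra minutes: 27
Minutes per hour: 60
Hours to minutes: 47 x 60 = 2820
Total: 2820 + 27 = 2847

2847


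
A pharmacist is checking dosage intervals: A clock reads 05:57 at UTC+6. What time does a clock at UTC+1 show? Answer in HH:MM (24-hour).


Local time: 05:57 at UTC+6 (offset 6h)
Target zone: UTC+1 (offset 1h)
Difference: 1 - (6) = -5 hours
Calculation: 5 + (-5) = 0
Result: 00:57

00:57


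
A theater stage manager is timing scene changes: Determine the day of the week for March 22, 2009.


Date: 2009-03-22
January 1, 2009 is a Thursday
Day of year: 81
Offset from Jan 1: 80 days
80 mod 7 = 3
Result: Sunday

Sunday


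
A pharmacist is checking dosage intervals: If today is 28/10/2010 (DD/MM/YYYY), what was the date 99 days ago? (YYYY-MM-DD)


Start: 2010-10-28
Subtracting 99 days
Days already passed in October: 28
After going back through October: 71 more days to subtract
September 2010: 30 days, 41 remaining
August 2010: 31 days, 10 remaining
July 2010 has 31 days, need 10
Result: 2010-07-21

2010-07-21


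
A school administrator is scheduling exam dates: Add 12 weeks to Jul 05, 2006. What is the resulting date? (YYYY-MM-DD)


Start: 2006-07-05
Weeks to add: 12
Convert to days: 12 x 7 = 84 days
Add 84 days to 2006-07-05
Result: 2006-09-27

2006-09-27


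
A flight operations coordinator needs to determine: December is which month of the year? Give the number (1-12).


Calendar month order:
11. November
12. December <--
December is month number 12

12


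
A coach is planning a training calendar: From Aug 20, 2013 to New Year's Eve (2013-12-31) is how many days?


Start: August 20, 2013
End: December 31, 2013
Days left in August: 11
September: 30
October: 31
November: 30
December: 31
Sum of remaining months: 122
Total: 11 + 122 = 133

133


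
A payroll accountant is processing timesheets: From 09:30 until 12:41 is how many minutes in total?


Start time: 09:30 = 570 minutes from midnight
End time: 12:41 = 761 minutes from midnight
Difference: 761 - 570 = 191 minutes
That is 3 hours and 11 minutes

191


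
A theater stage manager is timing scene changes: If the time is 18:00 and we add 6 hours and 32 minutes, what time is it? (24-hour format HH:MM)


Start time: 18:00
Adding: 6 hours 32 minutes
Minutes: 0 + 32 = 32
Hours: 18 + 6 + 0 = 24
Hour wraparound: 24 mod 24 = 0
Result: 00:32

00:32


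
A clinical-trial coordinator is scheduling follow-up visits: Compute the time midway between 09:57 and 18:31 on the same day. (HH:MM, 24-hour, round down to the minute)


Start time: 09:57 = 597 minutes from midnight
End time: 18:31 = 1111 minutes from midnight
Sum: 597 + 1111 = 1708
Midpoint: 1708 / 2 = 854 minutes
Convert: 854 / 60 = 14 hours, 14 minutes
Result: 14:14

14:14


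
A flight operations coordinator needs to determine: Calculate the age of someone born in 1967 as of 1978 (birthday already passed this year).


Birth year: 1967
Current year: 1978
Age = current year - birth year
Age = 1978 - 1967 = 11

11


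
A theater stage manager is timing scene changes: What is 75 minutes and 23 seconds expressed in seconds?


Minutes: 75
Extra seconds: 23
Seconds per minute: 60
Minutes to seconds: 75 x 60 = 4500
Total: 4500 + 23 = 4523

4523


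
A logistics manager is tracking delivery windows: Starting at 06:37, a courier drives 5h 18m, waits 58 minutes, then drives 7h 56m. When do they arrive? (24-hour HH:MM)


Depart: 06:37
Leg 1: +318 min -> 11:55
Layover: +58 min -> 12:53
Leg 2: +476 min -> 20:49
Total travel: 852 minutes = 14h 12m
Arrival: 20:49

20:49


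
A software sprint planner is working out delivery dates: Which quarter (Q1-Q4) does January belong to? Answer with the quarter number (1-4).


Month: January (month 1)
Q1: January-March (months 1-3)
Q2: April-June (months 4-6)
Q3: July-September (months 7-9)
Q4: October-December (months 10-12)
Month 1 falls in Q1

1


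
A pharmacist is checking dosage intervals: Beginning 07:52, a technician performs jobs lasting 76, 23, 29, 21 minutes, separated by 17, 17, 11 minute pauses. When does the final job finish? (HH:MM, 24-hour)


Start: 07:52 = 472 min from midnight
  after task 1 (76 min): 09:08
  after break (17 min): 09:25
  after task 2 (23 min): 09:48
  after break (17 min): 10:05
  after task 3 (29 min): 10:34
  after break (11 min): 10:45
  after task 4 (21 min): 11:06
Total elapsed: 194 minutes
End time: 11:06

11:06


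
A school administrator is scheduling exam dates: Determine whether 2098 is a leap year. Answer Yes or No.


Year: 2098
Divisible by 4? 2098 / 4 = 524.5 -> No
Not divisible by 4, so NOT a leap year

No


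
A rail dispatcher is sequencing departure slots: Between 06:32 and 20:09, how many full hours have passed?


Start: 06:32
End: 20:09
Hour difference: 20 - 6 = 14 hours
Minute difference: 9 - 32 = -23 minutes
Total minutes: 817
Complete hours: 817 / 60 = 13 (remainder 37)

13


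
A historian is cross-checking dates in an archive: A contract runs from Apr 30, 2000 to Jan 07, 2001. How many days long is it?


Start date: 2000-04-30
End date: 2001-01-07
Apr 2000: +1 days
May 2000: +31 days
Jun 2000: +30 days
... (7 more months)
Total: 252 days

252


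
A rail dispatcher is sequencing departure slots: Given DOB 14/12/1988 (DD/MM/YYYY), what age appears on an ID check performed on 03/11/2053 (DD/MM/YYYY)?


Birth: 1988-12-14
Reference: 2053-11-03
Year difference: 2053 - 1988 = 65
Has birthday (12-14) occurred by 11-03? No
Birthday not yet reached this year -> subtract 1
Age in full years: 64

64


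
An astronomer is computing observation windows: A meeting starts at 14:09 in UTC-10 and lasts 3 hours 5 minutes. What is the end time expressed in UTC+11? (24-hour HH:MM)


Start: 14:09 in UTC-10
Step 1 - add duration:
  minutes: 9 + 5 = 14
  hours: 14 + 3 + 0 = 17
  end in UTC-10: 17:14
Step 2 - convert UTC-10 -> UTC+11:
  offset difference: 11 - (-10) = 21 hours
  17 + (21) = 38 -> mod 24 = 14
Result: 14:14 in UTC+11

14:14


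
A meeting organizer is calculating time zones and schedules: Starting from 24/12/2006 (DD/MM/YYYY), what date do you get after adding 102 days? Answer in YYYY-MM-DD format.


Start: 2006-12-24
Adding 102 days
Days remaining in December: 7
After December: 95 days still to add
January 2007: 31 days, 64 remaining
February 2007: 28 days, 36 remaining
March 2007: 31 days, 5 remaining
April 2007 has 30 days, need 5
Result: 2007-04-05

2007-04-05


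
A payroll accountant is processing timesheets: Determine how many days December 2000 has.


Month: December
Year: 2000
December is a 31-day month
Total: 31 days

31


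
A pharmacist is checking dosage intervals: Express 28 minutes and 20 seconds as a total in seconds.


Minutes: 28
Seconds: 20
Convert minutes to seconds: 28 x 60 = 1680
Add remaining seconds: 1680 + 20 = 1700

1700


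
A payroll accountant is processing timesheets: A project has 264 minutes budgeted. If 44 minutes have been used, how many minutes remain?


Total budget: 264 minutes
Time used: 44 minutes
Remaining: 264 - 44 = 220 minutes
Percent used: 16.7%
Percent remaining: 83.3%

220


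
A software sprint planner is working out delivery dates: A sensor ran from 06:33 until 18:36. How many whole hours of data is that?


Start: 06:33
End: 18:36
Hour difference: 18 - 6 = 12 hours
Minute difference: 36 - 33 = 3 minutes
Total minutes: 723
Complete hours: 723 / 60 = 12 (remainder 3)

12


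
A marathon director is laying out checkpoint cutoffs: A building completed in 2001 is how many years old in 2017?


Birth year: 2001
Current year: 2017
Age = current year - birth year
Age = 2017 - 2001 = 16

16


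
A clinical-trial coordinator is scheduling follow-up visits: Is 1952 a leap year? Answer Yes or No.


Year: 1952
Divisible by 4? 1952 / 4 = 488.0 -> Yes
Divisible by 100? 1952 / 100 = 19.52 -> No
Divisible by 4 but not 100, so it IS a leap year

Yes


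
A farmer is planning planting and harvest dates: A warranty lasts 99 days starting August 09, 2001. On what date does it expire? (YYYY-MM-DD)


Start: 2001-08-09
Adding 99 days
Days remaining in August: 22
After August: 77 days still to add
September 2001: 30 days, 47 remaining
October 2001: 31 days, 16 remaining
November 2001 has 30 days, need 16
Result: 2001-11-16

2001-11-16


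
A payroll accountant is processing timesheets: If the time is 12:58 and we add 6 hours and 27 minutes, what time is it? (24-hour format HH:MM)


Start time: 12:58
Adding: 6 hours 27 minutes
Minutes: 58 + 27 = 85
Minute overflow: 85 >= 60, so carry 1 hour, minutes = 25
Hours: 12 + 6 + 1 = 19
Result: 19:25

19:25


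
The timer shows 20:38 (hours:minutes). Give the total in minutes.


Hours: 20
Minutes: 38
Convert hours to minutes: 20 x 60 = 1200
Add remaining minutes: 1200 + 38 = 1238

1238


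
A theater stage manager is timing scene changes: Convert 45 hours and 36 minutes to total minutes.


Hours: 45
Extra minutes: 36
Minutes per hour: 60
Hours to minutes: 45 x 60 = 2700
Total: 2700 + 36 = 2736

2736


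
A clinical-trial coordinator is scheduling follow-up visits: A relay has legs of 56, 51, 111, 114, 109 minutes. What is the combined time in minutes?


Durations: 56, 51, 111, 114, 109
Running sum: 56
+ 51 = 107
+ 111 = 218
+ 114 = 332
+ 109 = 441
Total duration: 441 minutes
That is 7 hours and 21 minutes

441


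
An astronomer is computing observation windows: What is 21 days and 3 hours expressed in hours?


Days: 21
Extra hours: 3
Hours per day: 24
Days to hours: 21 x 24 = 504
Total: 504 + 3 = 507

507


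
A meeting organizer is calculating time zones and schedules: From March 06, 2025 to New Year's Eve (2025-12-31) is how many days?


Start: March 06, 2025
End: December 31, 2025
Days left in March: 25
April: 30
May: 31
June: 30
July: 31
... plus remaining months
Sum of remaining months: 275
Total: 25 + 275 = 300

300


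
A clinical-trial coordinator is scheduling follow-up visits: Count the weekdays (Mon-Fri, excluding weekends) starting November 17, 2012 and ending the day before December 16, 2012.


Start: 2012-11-17 (Saturday)
End (exclusive): 2012-12-16 (Sunday)
Total calendar days: 29
Full weeks: 29 // 7 = 4 -> 20 weekdays
Remaining 1 days starting on Saturday:
  Sat(-) -> 0 weekdays
Total business days: 20 + 0 = 20

20


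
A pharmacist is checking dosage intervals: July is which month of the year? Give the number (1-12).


Calendar month order:
6. June
7. July <--
8. August
July is month number 7

7


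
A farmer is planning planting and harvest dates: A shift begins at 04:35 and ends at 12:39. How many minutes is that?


Start time: 04:35 = 275 minutes from midnight
End time: 12:39 = 759 minutes from midnight
Difference: 759 - 275 = 484 minutes
That is 8 hours and 4 minutes

484


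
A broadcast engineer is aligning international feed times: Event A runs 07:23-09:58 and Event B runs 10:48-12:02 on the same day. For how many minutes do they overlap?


Interval A: [443, 598] minutes from midnight
Interval B: [648, 722] minutes from midnight
Overlap start = max(443, 648) = 648
Overlap end = min(598, 722) = 598
End <= start, so the intervals do not overlap: 0 minutes

0


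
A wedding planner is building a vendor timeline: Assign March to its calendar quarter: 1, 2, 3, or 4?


Month: March (month 3)
Q1: January-March (months 1-3)
Q2: April-June (months 4-6)
Q3: July-September (months 7-9)
Q4: October-December (months 10-12)
Month 3 falls in Q1

1


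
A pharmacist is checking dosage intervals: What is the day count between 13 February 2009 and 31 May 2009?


Start date: 2009-02-13
End date: 2009-05-31
Feb 2009: +16 days
Mar 2009: +31 days
Apr 2009: +30 days
May 2009: +30 days
Total: 107 days

107


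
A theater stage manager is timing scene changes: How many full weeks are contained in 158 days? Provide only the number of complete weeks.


Total days: 158
Days per week: 7
Division: 158 / 7 = 22 remainder 4
Complete weeks: 22
Remaining days: 4

22


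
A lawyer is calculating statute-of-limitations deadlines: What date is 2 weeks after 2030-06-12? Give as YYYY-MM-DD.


Start: 2030-06-12
Weeks to add: 2
Convert to days: 2 x 7 = 14 days
Add 14 days to 2030-06-12
Result: 2030-06-26

2030-06-26


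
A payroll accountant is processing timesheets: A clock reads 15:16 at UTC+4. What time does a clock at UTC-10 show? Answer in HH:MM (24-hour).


Local time: 15:16 at UTC+4 (offset 4h)
Target zone: UTC-10 (offset -10h)
Difference: -10 - (4) = -14 hours
Calculation: 15 + (-14) = 1
Result: 01:16

01:16


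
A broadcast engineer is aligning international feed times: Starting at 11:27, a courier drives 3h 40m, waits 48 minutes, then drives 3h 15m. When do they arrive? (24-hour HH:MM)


Depart: 11:27
Leg 1: +220 min -> 15:07
Layover: +48 min -> 15:55
Leg 2: +195 min -> 19:10
Total travel: 463 minutes = 7h 43m
Arrival: 19:10

19:10


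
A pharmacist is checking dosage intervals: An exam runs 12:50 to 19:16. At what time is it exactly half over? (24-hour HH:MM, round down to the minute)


Start time: 12:50 = 770 minutes from midnight
End time: 19:16 = 1156 minutes from midnight
Sum: 770 + 1156 = 1926
Midpoint: 1926 / 2 = 963 minutes
Convert: 963 / 60 = 16 hours, 3 minutes
Result: 16:03

16:03


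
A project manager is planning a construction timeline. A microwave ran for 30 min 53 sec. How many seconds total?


Minutes: 30
Extra seconds: 53
Seconds per minute: 60
Minutes to seconds: 30 x 60 = 1800
Total: 1800 + 53 = 1853

1853


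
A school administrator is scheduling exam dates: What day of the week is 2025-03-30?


Date: 2025-03-30
January 1, 2025 is a Wednesday
Day of year: 89
Offset from Jan 1: 88 days
88 mod 7 = 4
Result: Sunday

Sunday


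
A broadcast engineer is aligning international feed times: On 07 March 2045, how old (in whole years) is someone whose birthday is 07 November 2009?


Birth: 2009-11-07
Reference: 2045-03-07
Year difference: 2045 - 2009 = 36
Has birthday (11-07) occurred by 03-07? No
Birthday not yet reached this year -> subtract 1
Age in full years: 35

35


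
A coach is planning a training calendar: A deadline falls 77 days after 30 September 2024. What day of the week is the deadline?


Start: 2024-09-30 (Monday)
Step 1 - find target date: add 77 days
  2024-09-30 + 77 days = 2024-12-16
Step 2 - day of week:
  77 mod 7 = 0
  Monday + 0 days -> Monday
Result: Monday (2024-12-16)

Monday


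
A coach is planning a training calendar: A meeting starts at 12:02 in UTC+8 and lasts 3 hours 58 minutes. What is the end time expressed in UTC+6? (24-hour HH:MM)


Start: 12:02 in UTC+8
Step 1 - add duration:
  minutes: 2 + 58 = 60 (carry 1h)
  hours: 12 + 3 + 1 = 16
  end in UTC+8: 16:00
Step 2 - convert UTC+8 -> UTC+6:
  offset difference: 6 - (8) = -2 hours
  16 + (-2) = 14 -> mod 24 = 14
Result: 14:00 in UTC+6

14:00


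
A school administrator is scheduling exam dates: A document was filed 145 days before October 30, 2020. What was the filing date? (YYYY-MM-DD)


Start: 2020-10-30
Subtracting 145 days
Days already passed in October: 30
After going back through October: 115 more days to subtract
September 2020: 30 days, 85 remaining
August 2020: 31 days, 54 remaining
July 2020: 31 days, 23 remaining
June 2020 has 30 days, need 23
Result: 2020-06-07

2020-06-07


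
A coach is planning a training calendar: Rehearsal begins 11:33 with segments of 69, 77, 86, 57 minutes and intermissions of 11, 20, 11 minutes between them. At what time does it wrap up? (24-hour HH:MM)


Start: 11:33 = 693 min from midnight
  after task 1 (69 min): 12:42
  after break (11 min): 12:53
  after task 2 (77 min): 14:10
  after break (20 min): 14:30
  after task 3 (86 min): 15:56
  after break (11 min): 16:07
  after task 4 (57 min): 17:04
Total elapsed: 331 minutes
End time: 17:04

17:04


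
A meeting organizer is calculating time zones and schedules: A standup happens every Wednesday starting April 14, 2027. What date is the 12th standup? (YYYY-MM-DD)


First occurrence: 2027-04-14 (occurrence 1)
Each occurrence is 7 days after the previous.
Occurrence 12 is 11 weeks after the first.
11 weeks = 77 days
2027-04-14 + 77 days = 2027-06-30

2027-06-30


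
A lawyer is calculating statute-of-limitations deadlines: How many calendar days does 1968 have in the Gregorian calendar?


Year: 1968
Check leap year rules:
Divisible by 4? Yes
Divisible by 100? No
1968 is a leap year
Days: 366

366


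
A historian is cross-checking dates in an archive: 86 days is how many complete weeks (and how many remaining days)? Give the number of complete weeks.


Total days: 86
Days per week: 7
Division: 86 / 7 = 12 remainder 2
Complete weeks: 12
Remaining days: 2

12


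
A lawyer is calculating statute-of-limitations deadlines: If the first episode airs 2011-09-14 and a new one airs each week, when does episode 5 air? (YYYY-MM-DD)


First occurrence: 2011-09-14 (occurrence 1)
Each occurrence is 7 days after the previous.
Occurrence 5 is 4 weeks after the first.
4 weeks = 28 days
2011-09-14 + 28 days = 2011-10-12

2011-10-12


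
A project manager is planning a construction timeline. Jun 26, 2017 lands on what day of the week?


Date: 2017-06-26
January 1, 2017 is a Sunday
Day of year: 177
Offset from Jan 1: 176 days
176 mod 7 = 1
Result: Monday

Monday


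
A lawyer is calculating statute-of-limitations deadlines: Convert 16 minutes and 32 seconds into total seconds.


Minutes: 16
Seconds: 32
Convert minutes to seconds: 16 x 60 = 960
Add remaining seconds: 960 + 32 = 992

992


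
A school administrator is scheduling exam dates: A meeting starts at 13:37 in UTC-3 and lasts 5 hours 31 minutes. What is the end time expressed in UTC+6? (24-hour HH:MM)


Start: 13:37 in UTC-3
Step 1 - add duration:
  minutes: 37 + 31 = 68 (carry 1h)
  hours: 13 + 5 + 1 = 19
  end in UTC-3: 19:08
Step 2 - convert UTC-3 -> UTC+6:
  offset difference: 6 - (-3) = 9 hours
  19 + (9) = 28 -> mod 24 = 4
Result: 04:08 in UTC+6

04:08


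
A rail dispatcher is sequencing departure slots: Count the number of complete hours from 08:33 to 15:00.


Start: 08:33
End: 15:00
Hour difference: 15 - 8 = 7 hours
Minute difference: 0 - 33 = -33 minutes
Total minutes: 387
Complete hours: 387 / 60 = 6 (remainder 27)

6


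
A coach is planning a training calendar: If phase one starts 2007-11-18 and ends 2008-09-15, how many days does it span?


Start date: 2007-11-18
End date: 2008-09-15
Nov 2007: +13 days
Dec 2007: +31 days
Jan 2008: +31 days
... (8 more months)
Total: 302 days

302


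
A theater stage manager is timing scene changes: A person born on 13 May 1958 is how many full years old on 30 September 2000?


Birth: 1958-05-13
Reference: 2000-09-30
Year difference: 2000 - 1958 = 42
Has birthday (05-13) occurred by 09-30? Yes
Age in full years: 42

42


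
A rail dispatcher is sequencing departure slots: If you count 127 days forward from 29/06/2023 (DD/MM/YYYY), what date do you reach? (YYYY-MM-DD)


Start: 2023-06-29
Adding 127 days
Days remaining in June: 1
After June: 126 days still to add
July 2023: 31 days, 95 remaining
August 2023: 31 days, 64 remaining
September 2023: 30 days, 34 remaining
October 2023: 31 days, 3 remaining
Result: 2023-11-03

2023-11-03


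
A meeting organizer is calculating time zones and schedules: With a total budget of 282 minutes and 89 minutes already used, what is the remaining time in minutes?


Total budget: 282 minutes
Time used: 89 minutes
Remaining: 282 - 89 = 193 minutes
Percent used: 31.6%
Percent remaining: 68.4%

193


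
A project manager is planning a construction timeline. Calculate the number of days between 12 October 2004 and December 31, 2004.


Start: October 12, 2004
End: December 31, 2004
Days left in October: 19
November: 30
December: 31
Sum of remaining months: 61
Total: 19 + 61 = 80

80


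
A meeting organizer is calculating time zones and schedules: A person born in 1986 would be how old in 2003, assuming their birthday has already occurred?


Birth year: 1986
Current year: 2003
Age = current year - birth year
Age = 2003 - 1986 = 17

17


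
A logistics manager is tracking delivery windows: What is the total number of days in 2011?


Year: 2011
Check leap year rules:
Divisible by 4? No
2011 is not a leap year
Days: 365

365


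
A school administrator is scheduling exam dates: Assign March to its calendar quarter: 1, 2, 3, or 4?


Month: March (month 3)
Q1: January-March (months 1-3)
Q2: April-June (months 4-6)
Q3: July-September (months 7-9)
Q4: October-December (months 10-12)
Month 3 falls in Q1

1


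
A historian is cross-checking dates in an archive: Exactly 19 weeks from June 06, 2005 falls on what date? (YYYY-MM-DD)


Start: 2005-06-06
Weeks to add: 19
Convert to days: 19 x 7 = 133 days
Add 133 days to 2005-06-06
Result: 2005-10-17

2005-10-17


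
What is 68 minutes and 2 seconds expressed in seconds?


Minutes: 68
Extra seconds: 2
Seconds per minute: 60
Minutes to seconds: 68 x 60 = 4080
Total: 4080 + 2 = 4082

4082


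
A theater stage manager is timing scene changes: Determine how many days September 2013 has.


Month: September
Year: 2013
September is a 30-day month
Total: 30 days

30


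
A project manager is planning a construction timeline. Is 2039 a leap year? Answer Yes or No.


Year: 2039
Divisible by 4? 2039 / 4 = 509.75 -> No
Not divisible by 4, so NOT a leap year

No


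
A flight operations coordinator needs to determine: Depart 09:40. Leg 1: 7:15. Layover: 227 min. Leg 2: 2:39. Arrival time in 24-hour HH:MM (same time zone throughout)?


Depart: 09:40
Leg 1: +435 min -> 16:55
Layover: +227 min -> 20:42
Leg 2: +159 min -> 23:21
Total travel: 821 minutes = 13h 41m
Arrival: 23:21

23:21


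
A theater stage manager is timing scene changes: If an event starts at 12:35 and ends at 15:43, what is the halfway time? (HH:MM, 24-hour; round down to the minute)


Start time: 12:35 = 755 minutes from midnight
End time: 15:43 = 943 minutes from midnight
Sum: 755 + 943 = 1698
Midpoint: 1698 / 2 = 849 minutes
Convert: 849 / 60 = 14 hours, 9 minutes
Result: 14:09

14:09


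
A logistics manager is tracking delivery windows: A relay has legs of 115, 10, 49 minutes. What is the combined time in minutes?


Durations: 115, 10, 49
Running sum: 115
+ 10 = 125
+ 49 = 174
Total duration: 174 minutes
That is 2 hours and 54 minutes

174


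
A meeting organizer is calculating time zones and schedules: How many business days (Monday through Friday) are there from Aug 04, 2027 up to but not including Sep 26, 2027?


Start: 2027-08-04 (Wednesday)
End (exclusive): 2027-09-26 (Sunday)
Total calendar days: 53
Full weeks: 53 // 7 = 7 -> 35 weekdays
Remaining 4 days starting on Wednesday:
  Wed(w), Thu(w), Fri(w), Sat(-) -> 3 weekdays
Total business days: 35 + 3 = 38

38


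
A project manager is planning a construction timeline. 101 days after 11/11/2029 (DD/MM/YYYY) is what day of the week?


Start: 2029-11-11 (Sunday)
Step 1 - find target date: add 101 days
  2029-11-11 + 101 days = 2030-02-20
Step 2 - day of week:
  101 mod 7 = 3
  Sunday + 3 days -> Wednesday
Result: Wednesday (2030-02-20)

Wednesday


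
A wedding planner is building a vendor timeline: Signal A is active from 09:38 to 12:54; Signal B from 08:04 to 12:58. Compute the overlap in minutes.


Interval A: [578, 774] minutes from midnight
Interval B: [484, 778] minutes from midnight
Overlap start = max(578, 484) = 578
Overlap end = min(774, 778) = 774
Overlap = 774 - 578 = 196 minutes

196


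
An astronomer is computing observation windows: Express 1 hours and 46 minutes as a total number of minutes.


Hours: 1
Extra minutes: 46
Minutes per hour: 60
Hours to minutes: 1 x 60 = 60
Total: 60 + 46 = 106

106


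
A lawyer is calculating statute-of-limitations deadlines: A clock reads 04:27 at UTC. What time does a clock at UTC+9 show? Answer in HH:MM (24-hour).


Local time: 04:27 at UTC (offset 0h)
Target zone: UTC+9 (offset 9h)
Difference: 9 - (0) = 9 hours
Calculation: 4 + (9) = 13
Result: 13:27

13:27


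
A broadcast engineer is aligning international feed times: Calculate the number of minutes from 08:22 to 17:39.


Start time: 08:22 = 502 minutes from midnight
End time: 17:39 = 1059 minutes from midnight
Difference: 1059 - 502 = 557 minutes
That is 9 hours and 17 minutes

557


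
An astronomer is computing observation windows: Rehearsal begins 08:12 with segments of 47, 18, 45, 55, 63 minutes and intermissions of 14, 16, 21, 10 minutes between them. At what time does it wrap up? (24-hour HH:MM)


Start: 08:12 = 492 min from midnight
  after task 1 (47 min): 08:59
  after break (14 min): 09:13
  after task 2 (18 min): 09:31
  after break (16 min): 09:47
  after task 3 (45 min): 10:32
  after break (21 min): 10:53
  after task 4 (55 min): 11:48
  after break (10 min): 11:58
  after task 5 (63 min): 13:01
Total elapsed: 289 minutes
End time: 13:01

13:01


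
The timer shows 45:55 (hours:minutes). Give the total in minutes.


Hours: 45
Minutes: 55
Convert hours to minutes: 45 x 60 = 2700
Add remaining minutes: 2700 + 55 = 2755

2755


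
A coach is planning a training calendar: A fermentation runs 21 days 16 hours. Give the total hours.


Days: 21
Extra hours: 16
Hours per day: 24
Days to hours: 21 x 24 = 504
Total: 504 + 16 = 520

520


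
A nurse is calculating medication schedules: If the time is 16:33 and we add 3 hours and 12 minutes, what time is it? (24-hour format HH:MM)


Start time: 16:33
Adding: 3 hours 12 minutes
Minutes: 33 + 12 = 45
Hours: 16 + 3 + 0 = 19
Result: 19:45

19:45


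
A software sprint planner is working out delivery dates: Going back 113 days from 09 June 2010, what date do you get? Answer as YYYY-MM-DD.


Start: 2010-06-09
Subtracting 113 days
Days already passed in June: 9
After going back through June: 104 more days to subtract
May 2010: 31 days, 73 remaining
April 2010: 30 days, 43 remaining
March 2010: 31 days, 12 remaining
February 2010 has 28 days, need 12
Result: 2010-02-16

2010-02-16


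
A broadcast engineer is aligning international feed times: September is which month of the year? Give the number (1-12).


Calendar month order:
8. August
9. September <--
10. October
September is month number 9

9


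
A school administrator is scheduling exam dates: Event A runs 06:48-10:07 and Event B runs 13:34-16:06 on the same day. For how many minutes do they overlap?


Interval A: [408, 607] minutes from midnight
Interval B: [814, 966] minutes from midnight
Overlap start = max(408, 814) = 814
Overlap end = min(607, 966) = 607
End <= start, so the intervals do not overlap: 0 minutes

0
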